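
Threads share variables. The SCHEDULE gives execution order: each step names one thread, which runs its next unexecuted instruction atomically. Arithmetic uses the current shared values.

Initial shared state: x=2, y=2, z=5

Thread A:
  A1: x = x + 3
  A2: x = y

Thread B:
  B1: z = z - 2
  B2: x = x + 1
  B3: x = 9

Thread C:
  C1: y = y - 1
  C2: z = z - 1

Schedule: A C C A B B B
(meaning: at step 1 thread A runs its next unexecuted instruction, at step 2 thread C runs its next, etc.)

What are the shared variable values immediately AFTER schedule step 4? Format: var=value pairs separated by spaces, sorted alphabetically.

Answer: x=1 y=1 z=4

Derivation:
Step 1: thread A executes A1 (x = x + 3). Shared: x=5 y=2 z=5. PCs: A@1 B@0 C@0
Step 2: thread C executes C1 (y = y - 1). Shared: x=5 y=1 z=5. PCs: A@1 B@0 C@1
Step 3: thread C executes C2 (z = z - 1). Shared: x=5 y=1 z=4. PCs: A@1 B@0 C@2
Step 4: thread A executes A2 (x = y). Shared: x=1 y=1 z=4. PCs: A@2 B@0 C@2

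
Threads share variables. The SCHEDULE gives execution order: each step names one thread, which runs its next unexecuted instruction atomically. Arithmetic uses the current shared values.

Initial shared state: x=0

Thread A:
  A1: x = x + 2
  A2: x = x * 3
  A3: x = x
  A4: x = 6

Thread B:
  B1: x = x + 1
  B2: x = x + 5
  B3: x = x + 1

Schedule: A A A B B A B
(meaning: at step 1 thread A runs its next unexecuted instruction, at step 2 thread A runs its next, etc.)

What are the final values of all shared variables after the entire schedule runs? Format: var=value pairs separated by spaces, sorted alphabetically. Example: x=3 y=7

Answer: x=7

Derivation:
Step 1: thread A executes A1 (x = x + 2). Shared: x=2. PCs: A@1 B@0
Step 2: thread A executes A2 (x = x * 3). Shared: x=6. PCs: A@2 B@0
Step 3: thread A executes A3 (x = x). Shared: x=6. PCs: A@3 B@0
Step 4: thread B executes B1 (x = x + 1). Shared: x=7. PCs: A@3 B@1
Step 5: thread B executes B2 (x = x + 5). Shared: x=12. PCs: A@3 B@2
Step 6: thread A executes A4 (x = 6). Shared: x=6. PCs: A@4 B@2
Step 7: thread B executes B3 (x = x + 1). Shared: x=7. PCs: A@4 B@3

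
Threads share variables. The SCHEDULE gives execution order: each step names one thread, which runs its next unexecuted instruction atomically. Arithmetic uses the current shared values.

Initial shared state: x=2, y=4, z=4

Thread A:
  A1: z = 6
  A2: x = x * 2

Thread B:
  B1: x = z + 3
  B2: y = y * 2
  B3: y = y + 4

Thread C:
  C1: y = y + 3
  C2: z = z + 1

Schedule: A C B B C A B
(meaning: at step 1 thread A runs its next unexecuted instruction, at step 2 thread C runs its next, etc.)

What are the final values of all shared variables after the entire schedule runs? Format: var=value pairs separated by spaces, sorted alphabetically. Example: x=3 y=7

Step 1: thread A executes A1 (z = 6). Shared: x=2 y=4 z=6. PCs: A@1 B@0 C@0
Step 2: thread C executes C1 (y = y + 3). Shared: x=2 y=7 z=6. PCs: A@1 B@0 C@1
Step 3: thread B executes B1 (x = z + 3). Shared: x=9 y=7 z=6. PCs: A@1 B@1 C@1
Step 4: thread B executes B2 (y = y * 2). Shared: x=9 y=14 z=6. PCs: A@1 B@2 C@1
Step 5: thread C executes C2 (z = z + 1). Shared: x=9 y=14 z=7. PCs: A@1 B@2 C@2
Step 6: thread A executes A2 (x = x * 2). Shared: x=18 y=14 z=7. PCs: A@2 B@2 C@2
Step 7: thread B executes B3 (y = y + 4). Shared: x=18 y=18 z=7. PCs: A@2 B@3 C@2

Answer: x=18 y=18 z=7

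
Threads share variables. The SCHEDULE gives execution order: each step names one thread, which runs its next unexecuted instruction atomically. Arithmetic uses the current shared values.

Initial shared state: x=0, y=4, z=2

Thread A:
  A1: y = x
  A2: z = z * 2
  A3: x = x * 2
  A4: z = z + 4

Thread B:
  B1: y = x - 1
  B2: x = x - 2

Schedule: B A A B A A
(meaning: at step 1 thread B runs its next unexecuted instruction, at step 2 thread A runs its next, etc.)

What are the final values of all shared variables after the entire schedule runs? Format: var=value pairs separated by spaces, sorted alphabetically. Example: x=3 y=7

Answer: x=-4 y=0 z=8

Derivation:
Step 1: thread B executes B1 (y = x - 1). Shared: x=0 y=-1 z=2. PCs: A@0 B@1
Step 2: thread A executes A1 (y = x). Shared: x=0 y=0 z=2. PCs: A@1 B@1
Step 3: thread A executes A2 (z = z * 2). Shared: x=0 y=0 z=4. PCs: A@2 B@1
Step 4: thread B executes B2 (x = x - 2). Shared: x=-2 y=0 z=4. PCs: A@2 B@2
Step 5: thread A executes A3 (x = x * 2). Shared: x=-4 y=0 z=4. PCs: A@3 B@2
Step 6: thread A executes A4 (z = z + 4). Shared: x=-4 y=0 z=8. PCs: A@4 B@2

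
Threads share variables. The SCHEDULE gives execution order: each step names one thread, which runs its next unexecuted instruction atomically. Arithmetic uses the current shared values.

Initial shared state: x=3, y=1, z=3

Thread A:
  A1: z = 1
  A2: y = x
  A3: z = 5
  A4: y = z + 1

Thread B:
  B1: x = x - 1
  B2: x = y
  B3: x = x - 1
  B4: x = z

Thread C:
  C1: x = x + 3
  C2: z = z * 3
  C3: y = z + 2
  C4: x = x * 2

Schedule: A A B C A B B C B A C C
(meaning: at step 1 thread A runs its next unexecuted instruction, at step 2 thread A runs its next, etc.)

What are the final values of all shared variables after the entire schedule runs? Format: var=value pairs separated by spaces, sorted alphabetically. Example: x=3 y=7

Answer: x=30 y=17 z=15

Derivation:
Step 1: thread A executes A1 (z = 1). Shared: x=3 y=1 z=1. PCs: A@1 B@0 C@0
Step 2: thread A executes A2 (y = x). Shared: x=3 y=3 z=1. PCs: A@2 B@0 C@0
Step 3: thread B executes B1 (x = x - 1). Shared: x=2 y=3 z=1. PCs: A@2 B@1 C@0
Step 4: thread C executes C1 (x = x + 3). Shared: x=5 y=3 z=1. PCs: A@2 B@1 C@1
Step 5: thread A executes A3 (z = 5). Shared: x=5 y=3 z=5. PCs: A@3 B@1 C@1
Step 6: thread B executes B2 (x = y). Shared: x=3 y=3 z=5. PCs: A@3 B@2 C@1
Step 7: thread B executes B3 (x = x - 1). Shared: x=2 y=3 z=5. PCs: A@3 B@3 C@1
Step 8: thread C executes C2 (z = z * 3). Shared: x=2 y=3 z=15. PCs: A@3 B@3 C@2
Step 9: thread B executes B4 (x = z). Shared: x=15 y=3 z=15. PCs: A@3 B@4 C@2
Step 10: thread A executes A4 (y = z + 1). Shared: x=15 y=16 z=15. PCs: A@4 B@4 C@2
Step 11: thread C executes C3 (y = z + 2). Shared: x=15 y=17 z=15. PCs: A@4 B@4 C@3
Step 12: thread C executes C4 (x = x * 2). Shared: x=30 y=17 z=15. PCs: A@4 B@4 C@4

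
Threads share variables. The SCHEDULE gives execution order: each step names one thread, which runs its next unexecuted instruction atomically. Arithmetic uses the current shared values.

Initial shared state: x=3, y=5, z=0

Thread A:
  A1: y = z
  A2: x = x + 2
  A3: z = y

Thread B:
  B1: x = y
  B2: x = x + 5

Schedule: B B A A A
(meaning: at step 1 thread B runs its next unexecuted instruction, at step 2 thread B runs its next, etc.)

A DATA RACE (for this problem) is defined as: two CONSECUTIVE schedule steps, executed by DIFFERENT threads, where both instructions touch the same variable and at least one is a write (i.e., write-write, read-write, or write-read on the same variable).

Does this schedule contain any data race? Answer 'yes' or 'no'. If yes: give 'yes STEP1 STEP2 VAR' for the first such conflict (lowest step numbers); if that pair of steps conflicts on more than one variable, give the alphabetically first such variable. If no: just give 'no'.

Steps 1,2: same thread (B). No race.
Steps 2,3: B(r=x,w=x) vs A(r=z,w=y). No conflict.
Steps 3,4: same thread (A). No race.
Steps 4,5: same thread (A). No race.

Answer: no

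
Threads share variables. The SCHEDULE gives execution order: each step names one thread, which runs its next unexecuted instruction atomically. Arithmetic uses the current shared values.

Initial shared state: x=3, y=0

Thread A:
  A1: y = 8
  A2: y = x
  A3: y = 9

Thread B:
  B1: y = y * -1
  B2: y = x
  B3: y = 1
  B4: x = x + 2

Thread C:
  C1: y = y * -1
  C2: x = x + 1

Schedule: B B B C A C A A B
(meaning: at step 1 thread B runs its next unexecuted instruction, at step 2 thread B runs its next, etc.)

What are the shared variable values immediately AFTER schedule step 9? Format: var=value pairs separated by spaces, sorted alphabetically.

Answer: x=6 y=9

Derivation:
Step 1: thread B executes B1 (y = y * -1). Shared: x=3 y=0. PCs: A@0 B@1 C@0
Step 2: thread B executes B2 (y = x). Shared: x=3 y=3. PCs: A@0 B@2 C@0
Step 3: thread B executes B3 (y = 1). Shared: x=3 y=1. PCs: A@0 B@3 C@0
Step 4: thread C executes C1 (y = y * -1). Shared: x=3 y=-1. PCs: A@0 B@3 C@1
Step 5: thread A executes A1 (y = 8). Shared: x=3 y=8. PCs: A@1 B@3 C@1
Step 6: thread C executes C2 (x = x + 1). Shared: x=4 y=8. PCs: A@1 B@3 C@2
Step 7: thread A executes A2 (y = x). Shared: x=4 y=4. PCs: A@2 B@3 C@2
Step 8: thread A executes A3 (y = 9). Shared: x=4 y=9. PCs: A@3 B@3 C@2
Step 9: thread B executes B4 (x = x + 2). Shared: x=6 y=9. PCs: A@3 B@4 C@2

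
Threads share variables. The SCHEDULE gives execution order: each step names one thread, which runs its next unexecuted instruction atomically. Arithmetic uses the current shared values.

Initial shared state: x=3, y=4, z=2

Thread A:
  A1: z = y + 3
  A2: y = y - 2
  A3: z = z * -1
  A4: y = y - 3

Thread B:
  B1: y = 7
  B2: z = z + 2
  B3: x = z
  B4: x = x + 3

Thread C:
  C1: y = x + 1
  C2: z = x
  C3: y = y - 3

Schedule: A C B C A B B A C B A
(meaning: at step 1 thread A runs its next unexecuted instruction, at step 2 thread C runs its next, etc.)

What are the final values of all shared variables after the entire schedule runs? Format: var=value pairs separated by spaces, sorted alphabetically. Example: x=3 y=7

Answer: x=8 y=-1 z=-5

Derivation:
Step 1: thread A executes A1 (z = y + 3). Shared: x=3 y=4 z=7. PCs: A@1 B@0 C@0
Step 2: thread C executes C1 (y = x + 1). Shared: x=3 y=4 z=7. PCs: A@1 B@0 C@1
Step 3: thread B executes B1 (y = 7). Shared: x=3 y=7 z=7. PCs: A@1 B@1 C@1
Step 4: thread C executes C2 (z = x). Shared: x=3 y=7 z=3. PCs: A@1 B@1 C@2
Step 5: thread A executes A2 (y = y - 2). Shared: x=3 y=5 z=3. PCs: A@2 B@1 C@2
Step 6: thread B executes B2 (z = z + 2). Shared: x=3 y=5 z=5. PCs: A@2 B@2 C@2
Step 7: thread B executes B3 (x = z). Shared: x=5 y=5 z=5. PCs: A@2 B@3 C@2
Step 8: thread A executes A3 (z = z * -1). Shared: x=5 y=5 z=-5. PCs: A@3 B@3 C@2
Step 9: thread C executes C3 (y = y - 3). Shared: x=5 y=2 z=-5. PCs: A@3 B@3 C@3
Step 10: thread B executes B4 (x = x + 3). Shared: x=8 y=2 z=-5. PCs: A@3 B@4 C@3
Step 11: thread A executes A4 (y = y - 3). Shared: x=8 y=-1 z=-5. PCs: A@4 B@4 C@3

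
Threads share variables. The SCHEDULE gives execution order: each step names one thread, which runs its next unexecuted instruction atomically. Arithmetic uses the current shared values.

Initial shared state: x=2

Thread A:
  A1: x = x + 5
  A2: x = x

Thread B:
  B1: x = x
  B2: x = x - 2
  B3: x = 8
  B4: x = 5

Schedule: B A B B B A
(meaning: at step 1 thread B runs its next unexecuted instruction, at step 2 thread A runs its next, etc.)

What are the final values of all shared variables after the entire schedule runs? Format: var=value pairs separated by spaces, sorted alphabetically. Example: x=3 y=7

Step 1: thread B executes B1 (x = x). Shared: x=2. PCs: A@0 B@1
Step 2: thread A executes A1 (x = x + 5). Shared: x=7. PCs: A@1 B@1
Step 3: thread B executes B2 (x = x - 2). Shared: x=5. PCs: A@1 B@2
Step 4: thread B executes B3 (x = 8). Shared: x=8. PCs: A@1 B@3
Step 5: thread B executes B4 (x = 5). Shared: x=5. PCs: A@1 B@4
Step 6: thread A executes A2 (x = x). Shared: x=5. PCs: A@2 B@4

Answer: x=5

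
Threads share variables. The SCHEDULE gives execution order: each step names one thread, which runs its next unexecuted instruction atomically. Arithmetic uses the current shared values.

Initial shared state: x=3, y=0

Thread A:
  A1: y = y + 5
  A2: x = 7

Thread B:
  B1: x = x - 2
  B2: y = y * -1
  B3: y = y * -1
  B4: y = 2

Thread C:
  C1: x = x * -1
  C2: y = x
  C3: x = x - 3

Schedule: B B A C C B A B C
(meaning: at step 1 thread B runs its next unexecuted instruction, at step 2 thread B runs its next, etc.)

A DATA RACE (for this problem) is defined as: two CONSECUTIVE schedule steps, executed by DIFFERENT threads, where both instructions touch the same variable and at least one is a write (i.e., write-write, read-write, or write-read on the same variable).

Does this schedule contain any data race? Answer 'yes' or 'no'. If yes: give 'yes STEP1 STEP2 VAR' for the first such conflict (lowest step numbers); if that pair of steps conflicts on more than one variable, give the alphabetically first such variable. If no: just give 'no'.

Steps 1,2: same thread (B). No race.
Steps 2,3: B(y = y * -1) vs A(y = y + 5). RACE on y (W-W).
Steps 3,4: A(r=y,w=y) vs C(r=x,w=x). No conflict.
Steps 4,5: same thread (C). No race.
Steps 5,6: C(y = x) vs B(y = y * -1). RACE on y (W-W).
Steps 6,7: B(r=y,w=y) vs A(r=-,w=x). No conflict.
Steps 7,8: A(r=-,w=x) vs B(r=-,w=y). No conflict.
Steps 8,9: B(r=-,w=y) vs C(r=x,w=x). No conflict.
First conflict at steps 2,3.

Answer: yes 2 3 y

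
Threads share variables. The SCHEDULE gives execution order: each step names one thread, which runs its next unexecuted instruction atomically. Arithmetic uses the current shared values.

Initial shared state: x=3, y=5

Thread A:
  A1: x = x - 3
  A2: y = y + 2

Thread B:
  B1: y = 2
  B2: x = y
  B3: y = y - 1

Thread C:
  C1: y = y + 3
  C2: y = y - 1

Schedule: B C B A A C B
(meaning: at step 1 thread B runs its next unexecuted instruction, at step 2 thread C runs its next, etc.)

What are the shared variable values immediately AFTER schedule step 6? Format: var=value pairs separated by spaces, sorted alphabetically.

Step 1: thread B executes B1 (y = 2). Shared: x=3 y=2. PCs: A@0 B@1 C@0
Step 2: thread C executes C1 (y = y + 3). Shared: x=3 y=5. PCs: A@0 B@1 C@1
Step 3: thread B executes B2 (x = y). Shared: x=5 y=5. PCs: A@0 B@2 C@1
Step 4: thread A executes A1 (x = x - 3). Shared: x=2 y=5. PCs: A@1 B@2 C@1
Step 5: thread A executes A2 (y = y + 2). Shared: x=2 y=7. PCs: A@2 B@2 C@1
Step 6: thread C executes C2 (y = y - 1). Shared: x=2 y=6. PCs: A@2 B@2 C@2

Answer: x=2 y=6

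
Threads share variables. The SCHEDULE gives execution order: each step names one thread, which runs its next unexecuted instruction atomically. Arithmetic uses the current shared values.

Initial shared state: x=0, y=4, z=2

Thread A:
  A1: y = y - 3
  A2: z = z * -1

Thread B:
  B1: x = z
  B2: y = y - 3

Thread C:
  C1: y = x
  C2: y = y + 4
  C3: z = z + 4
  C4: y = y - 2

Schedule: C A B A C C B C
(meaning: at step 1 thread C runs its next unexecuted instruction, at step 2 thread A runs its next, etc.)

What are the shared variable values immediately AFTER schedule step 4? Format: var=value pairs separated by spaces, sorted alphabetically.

Step 1: thread C executes C1 (y = x). Shared: x=0 y=0 z=2. PCs: A@0 B@0 C@1
Step 2: thread A executes A1 (y = y - 3). Shared: x=0 y=-3 z=2. PCs: A@1 B@0 C@1
Step 3: thread B executes B1 (x = z). Shared: x=2 y=-3 z=2. PCs: A@1 B@1 C@1
Step 4: thread A executes A2 (z = z * -1). Shared: x=2 y=-3 z=-2. PCs: A@2 B@1 C@1

Answer: x=2 y=-3 z=-2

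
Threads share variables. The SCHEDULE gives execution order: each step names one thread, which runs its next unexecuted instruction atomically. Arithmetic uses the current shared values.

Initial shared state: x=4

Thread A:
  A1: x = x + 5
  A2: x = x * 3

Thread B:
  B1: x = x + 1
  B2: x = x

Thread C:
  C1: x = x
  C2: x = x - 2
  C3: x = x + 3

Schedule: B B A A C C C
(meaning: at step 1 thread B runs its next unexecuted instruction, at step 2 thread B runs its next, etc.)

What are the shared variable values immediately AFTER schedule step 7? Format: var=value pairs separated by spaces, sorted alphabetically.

Step 1: thread B executes B1 (x = x + 1). Shared: x=5. PCs: A@0 B@1 C@0
Step 2: thread B executes B2 (x = x). Shared: x=5. PCs: A@0 B@2 C@0
Step 3: thread A executes A1 (x = x + 5). Shared: x=10. PCs: A@1 B@2 C@0
Step 4: thread A executes A2 (x = x * 3). Shared: x=30. PCs: A@2 B@2 C@0
Step 5: thread C executes C1 (x = x). Shared: x=30. PCs: A@2 B@2 C@1
Step 6: thread C executes C2 (x = x - 2). Shared: x=28. PCs: A@2 B@2 C@2
Step 7: thread C executes C3 (x = x + 3). Shared: x=31. PCs: A@2 B@2 C@3

Answer: x=31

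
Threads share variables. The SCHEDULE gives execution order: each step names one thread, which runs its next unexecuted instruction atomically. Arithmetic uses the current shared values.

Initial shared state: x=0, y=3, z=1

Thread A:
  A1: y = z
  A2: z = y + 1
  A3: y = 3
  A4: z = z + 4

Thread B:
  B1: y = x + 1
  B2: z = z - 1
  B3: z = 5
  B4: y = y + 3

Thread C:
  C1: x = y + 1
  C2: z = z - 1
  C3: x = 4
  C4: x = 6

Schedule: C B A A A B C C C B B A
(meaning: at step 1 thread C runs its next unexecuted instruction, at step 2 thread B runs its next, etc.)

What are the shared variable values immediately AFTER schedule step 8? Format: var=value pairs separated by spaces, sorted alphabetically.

Answer: x=4 y=3 z=0

Derivation:
Step 1: thread C executes C1 (x = y + 1). Shared: x=4 y=3 z=1. PCs: A@0 B@0 C@1
Step 2: thread B executes B1 (y = x + 1). Shared: x=4 y=5 z=1. PCs: A@0 B@1 C@1
Step 3: thread A executes A1 (y = z). Shared: x=4 y=1 z=1. PCs: A@1 B@1 C@1
Step 4: thread A executes A2 (z = y + 1). Shared: x=4 y=1 z=2. PCs: A@2 B@1 C@1
Step 5: thread A executes A3 (y = 3). Shared: x=4 y=3 z=2. PCs: A@3 B@1 C@1
Step 6: thread B executes B2 (z = z - 1). Shared: x=4 y=3 z=1. PCs: A@3 B@2 C@1
Step 7: thread C executes C2 (z = z - 1). Shared: x=4 y=3 z=0. PCs: A@3 B@2 C@2
Step 8: thread C executes C3 (x = 4). Shared: x=4 y=3 z=0. PCs: A@3 B@2 C@3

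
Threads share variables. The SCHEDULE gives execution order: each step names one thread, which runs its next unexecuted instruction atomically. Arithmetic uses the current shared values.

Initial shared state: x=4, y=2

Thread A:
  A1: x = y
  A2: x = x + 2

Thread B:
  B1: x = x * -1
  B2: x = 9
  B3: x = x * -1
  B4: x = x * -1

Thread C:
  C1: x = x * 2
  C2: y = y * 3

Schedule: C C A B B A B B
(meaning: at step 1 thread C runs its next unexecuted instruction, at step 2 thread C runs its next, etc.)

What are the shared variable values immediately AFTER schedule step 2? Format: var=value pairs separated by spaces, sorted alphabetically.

Step 1: thread C executes C1 (x = x * 2). Shared: x=8 y=2. PCs: A@0 B@0 C@1
Step 2: thread C executes C2 (y = y * 3). Shared: x=8 y=6. PCs: A@0 B@0 C@2

Answer: x=8 y=6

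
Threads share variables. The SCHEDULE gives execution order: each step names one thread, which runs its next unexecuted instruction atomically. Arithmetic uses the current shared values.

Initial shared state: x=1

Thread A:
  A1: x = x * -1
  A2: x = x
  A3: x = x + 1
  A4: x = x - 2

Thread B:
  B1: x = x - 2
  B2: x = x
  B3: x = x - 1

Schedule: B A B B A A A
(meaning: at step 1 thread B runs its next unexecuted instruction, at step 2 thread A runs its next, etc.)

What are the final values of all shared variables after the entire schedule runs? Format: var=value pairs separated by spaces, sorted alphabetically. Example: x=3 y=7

Step 1: thread B executes B1 (x = x - 2). Shared: x=-1. PCs: A@0 B@1
Step 2: thread A executes A1 (x = x * -1). Shared: x=1. PCs: A@1 B@1
Step 3: thread B executes B2 (x = x). Shared: x=1. PCs: A@1 B@2
Step 4: thread B executes B3 (x = x - 1). Shared: x=0. PCs: A@1 B@3
Step 5: thread A executes A2 (x = x). Shared: x=0. PCs: A@2 B@3
Step 6: thread A executes A3 (x = x + 1). Shared: x=1. PCs: A@3 B@3
Step 7: thread A executes A4 (x = x - 2). Shared: x=-1. PCs: A@4 B@3

Answer: x=-1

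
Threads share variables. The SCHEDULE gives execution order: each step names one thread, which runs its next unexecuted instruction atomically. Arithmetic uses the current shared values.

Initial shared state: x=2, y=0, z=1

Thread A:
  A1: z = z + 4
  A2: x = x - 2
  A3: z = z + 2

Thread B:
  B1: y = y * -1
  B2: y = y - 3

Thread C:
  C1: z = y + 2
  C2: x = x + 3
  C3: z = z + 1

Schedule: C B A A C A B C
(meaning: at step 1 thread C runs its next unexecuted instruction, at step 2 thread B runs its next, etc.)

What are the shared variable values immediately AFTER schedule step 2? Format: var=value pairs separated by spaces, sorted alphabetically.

Step 1: thread C executes C1 (z = y + 2). Shared: x=2 y=0 z=2. PCs: A@0 B@0 C@1
Step 2: thread B executes B1 (y = y * -1). Shared: x=2 y=0 z=2. PCs: A@0 B@1 C@1

Answer: x=2 y=0 z=2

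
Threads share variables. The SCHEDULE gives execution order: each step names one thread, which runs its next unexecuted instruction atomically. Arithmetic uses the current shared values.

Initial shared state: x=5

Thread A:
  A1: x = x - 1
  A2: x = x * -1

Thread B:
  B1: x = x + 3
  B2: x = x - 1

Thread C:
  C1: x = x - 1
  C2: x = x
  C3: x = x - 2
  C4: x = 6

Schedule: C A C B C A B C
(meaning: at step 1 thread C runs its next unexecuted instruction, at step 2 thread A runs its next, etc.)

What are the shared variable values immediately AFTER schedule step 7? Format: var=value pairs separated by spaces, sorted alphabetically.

Step 1: thread C executes C1 (x = x - 1). Shared: x=4. PCs: A@0 B@0 C@1
Step 2: thread A executes A1 (x = x - 1). Shared: x=3. PCs: A@1 B@0 C@1
Step 3: thread C executes C2 (x = x). Shared: x=3. PCs: A@1 B@0 C@2
Step 4: thread B executes B1 (x = x + 3). Shared: x=6. PCs: A@1 B@1 C@2
Step 5: thread C executes C3 (x = x - 2). Shared: x=4. PCs: A@1 B@1 C@3
Step 6: thread A executes A2 (x = x * -1). Shared: x=-4. PCs: A@2 B@1 C@3
Step 7: thread B executes B2 (x = x - 1). Shared: x=-5. PCs: A@2 B@2 C@3

Answer: x=-5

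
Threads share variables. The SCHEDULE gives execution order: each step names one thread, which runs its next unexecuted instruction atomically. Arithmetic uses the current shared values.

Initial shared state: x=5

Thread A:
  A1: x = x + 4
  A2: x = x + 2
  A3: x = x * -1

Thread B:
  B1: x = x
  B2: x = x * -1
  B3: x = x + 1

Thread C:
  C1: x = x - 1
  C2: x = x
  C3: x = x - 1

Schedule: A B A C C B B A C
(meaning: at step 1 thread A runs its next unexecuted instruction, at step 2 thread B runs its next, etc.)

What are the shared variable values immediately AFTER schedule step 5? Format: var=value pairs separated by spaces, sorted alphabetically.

Step 1: thread A executes A1 (x = x + 4). Shared: x=9. PCs: A@1 B@0 C@0
Step 2: thread B executes B1 (x = x). Shared: x=9. PCs: A@1 B@1 C@0
Step 3: thread A executes A2 (x = x + 2). Shared: x=11. PCs: A@2 B@1 C@0
Step 4: thread C executes C1 (x = x - 1). Shared: x=10. PCs: A@2 B@1 C@1
Step 5: thread C executes C2 (x = x). Shared: x=10. PCs: A@2 B@1 C@2

Answer: x=10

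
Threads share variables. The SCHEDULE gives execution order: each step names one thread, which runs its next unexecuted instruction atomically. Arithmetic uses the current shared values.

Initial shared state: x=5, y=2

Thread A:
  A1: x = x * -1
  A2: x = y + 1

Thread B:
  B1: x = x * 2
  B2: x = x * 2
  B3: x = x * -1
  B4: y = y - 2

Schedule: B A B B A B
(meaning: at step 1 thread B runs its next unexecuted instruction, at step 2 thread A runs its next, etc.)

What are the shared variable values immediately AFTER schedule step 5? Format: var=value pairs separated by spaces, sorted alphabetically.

Answer: x=3 y=2

Derivation:
Step 1: thread B executes B1 (x = x * 2). Shared: x=10 y=2. PCs: A@0 B@1
Step 2: thread A executes A1 (x = x * -1). Shared: x=-10 y=2. PCs: A@1 B@1
Step 3: thread B executes B2 (x = x * 2). Shared: x=-20 y=2. PCs: A@1 B@2
Step 4: thread B executes B3 (x = x * -1). Shared: x=20 y=2. PCs: A@1 B@3
Step 5: thread A executes A2 (x = y + 1). Shared: x=3 y=2. PCs: A@2 B@3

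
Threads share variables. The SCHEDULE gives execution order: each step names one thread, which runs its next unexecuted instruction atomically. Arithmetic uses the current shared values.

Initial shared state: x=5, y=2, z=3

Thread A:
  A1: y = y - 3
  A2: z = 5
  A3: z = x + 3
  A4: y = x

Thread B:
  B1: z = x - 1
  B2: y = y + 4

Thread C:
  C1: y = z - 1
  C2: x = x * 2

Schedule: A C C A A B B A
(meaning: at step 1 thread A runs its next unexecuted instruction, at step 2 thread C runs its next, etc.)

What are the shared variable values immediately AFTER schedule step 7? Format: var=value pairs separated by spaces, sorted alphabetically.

Answer: x=10 y=6 z=9

Derivation:
Step 1: thread A executes A1 (y = y - 3). Shared: x=5 y=-1 z=3. PCs: A@1 B@0 C@0
Step 2: thread C executes C1 (y = z - 1). Shared: x=5 y=2 z=3. PCs: A@1 B@0 C@1
Step 3: thread C executes C2 (x = x * 2). Shared: x=10 y=2 z=3. PCs: A@1 B@0 C@2
Step 4: thread A executes A2 (z = 5). Shared: x=10 y=2 z=5. PCs: A@2 B@0 C@2
Step 5: thread A executes A3 (z = x + 3). Shared: x=10 y=2 z=13. PCs: A@3 B@0 C@2
Step 6: thread B executes B1 (z = x - 1). Shared: x=10 y=2 z=9. PCs: A@3 B@1 C@2
Step 7: thread B executes B2 (y = y + 4). Shared: x=10 y=6 z=9. PCs: A@3 B@2 C@2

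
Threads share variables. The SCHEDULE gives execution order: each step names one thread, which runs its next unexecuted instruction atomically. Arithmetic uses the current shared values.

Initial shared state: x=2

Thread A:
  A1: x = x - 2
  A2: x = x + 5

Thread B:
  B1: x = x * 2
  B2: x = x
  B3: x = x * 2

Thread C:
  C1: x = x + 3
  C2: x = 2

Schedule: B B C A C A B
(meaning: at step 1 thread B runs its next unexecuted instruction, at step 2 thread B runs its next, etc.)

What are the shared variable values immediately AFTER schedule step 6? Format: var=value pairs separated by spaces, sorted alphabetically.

Step 1: thread B executes B1 (x = x * 2). Shared: x=4. PCs: A@0 B@1 C@0
Step 2: thread B executes B2 (x = x). Shared: x=4. PCs: A@0 B@2 C@0
Step 3: thread C executes C1 (x = x + 3). Shared: x=7. PCs: A@0 B@2 C@1
Step 4: thread A executes A1 (x = x - 2). Shared: x=5. PCs: A@1 B@2 C@1
Step 5: thread C executes C2 (x = 2). Shared: x=2. PCs: A@1 B@2 C@2
Step 6: thread A executes A2 (x = x + 5). Shared: x=7. PCs: A@2 B@2 C@2

Answer: x=7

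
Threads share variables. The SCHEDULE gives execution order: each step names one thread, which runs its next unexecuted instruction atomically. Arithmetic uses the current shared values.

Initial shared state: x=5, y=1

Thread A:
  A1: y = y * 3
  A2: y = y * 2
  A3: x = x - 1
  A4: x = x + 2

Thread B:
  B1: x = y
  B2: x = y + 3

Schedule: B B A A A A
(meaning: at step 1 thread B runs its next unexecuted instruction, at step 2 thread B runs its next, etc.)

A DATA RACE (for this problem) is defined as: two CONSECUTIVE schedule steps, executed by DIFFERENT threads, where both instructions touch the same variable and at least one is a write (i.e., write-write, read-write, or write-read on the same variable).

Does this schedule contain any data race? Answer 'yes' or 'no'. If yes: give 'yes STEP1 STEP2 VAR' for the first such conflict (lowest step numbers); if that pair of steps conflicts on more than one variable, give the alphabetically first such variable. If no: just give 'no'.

Steps 1,2: same thread (B). No race.
Steps 2,3: B(x = y + 3) vs A(y = y * 3). RACE on y (R-W).
Steps 3,4: same thread (A). No race.
Steps 4,5: same thread (A). No race.
Steps 5,6: same thread (A). No race.
First conflict at steps 2,3.

Answer: yes 2 3 y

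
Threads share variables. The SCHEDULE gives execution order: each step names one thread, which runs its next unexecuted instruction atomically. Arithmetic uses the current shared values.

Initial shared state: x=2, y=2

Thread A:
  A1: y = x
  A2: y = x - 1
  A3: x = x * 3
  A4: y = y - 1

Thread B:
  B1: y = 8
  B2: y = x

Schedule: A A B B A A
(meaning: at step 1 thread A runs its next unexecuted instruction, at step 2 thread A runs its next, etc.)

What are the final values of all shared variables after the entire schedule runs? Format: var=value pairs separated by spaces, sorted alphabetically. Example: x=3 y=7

Step 1: thread A executes A1 (y = x). Shared: x=2 y=2. PCs: A@1 B@0
Step 2: thread A executes A2 (y = x - 1). Shared: x=2 y=1. PCs: A@2 B@0
Step 3: thread B executes B1 (y = 8). Shared: x=2 y=8. PCs: A@2 B@1
Step 4: thread B executes B2 (y = x). Shared: x=2 y=2. PCs: A@2 B@2
Step 5: thread A executes A3 (x = x * 3). Shared: x=6 y=2. PCs: A@3 B@2
Step 6: thread A executes A4 (y = y - 1). Shared: x=6 y=1. PCs: A@4 B@2

Answer: x=6 y=1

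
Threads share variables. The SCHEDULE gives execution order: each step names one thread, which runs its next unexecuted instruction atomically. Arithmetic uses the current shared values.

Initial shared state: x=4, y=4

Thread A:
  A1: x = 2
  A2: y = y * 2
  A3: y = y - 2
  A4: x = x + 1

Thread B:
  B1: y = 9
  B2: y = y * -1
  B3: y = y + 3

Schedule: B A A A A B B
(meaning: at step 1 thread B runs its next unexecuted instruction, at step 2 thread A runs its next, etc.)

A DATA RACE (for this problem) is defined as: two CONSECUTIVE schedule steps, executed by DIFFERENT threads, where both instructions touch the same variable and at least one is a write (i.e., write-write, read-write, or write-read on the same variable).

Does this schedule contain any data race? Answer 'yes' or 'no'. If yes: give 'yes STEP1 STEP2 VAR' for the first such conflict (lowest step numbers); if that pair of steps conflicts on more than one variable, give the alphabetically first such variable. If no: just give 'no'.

Answer: no

Derivation:
Steps 1,2: B(r=-,w=y) vs A(r=-,w=x). No conflict.
Steps 2,3: same thread (A). No race.
Steps 3,4: same thread (A). No race.
Steps 4,5: same thread (A). No race.
Steps 5,6: A(r=x,w=x) vs B(r=y,w=y). No conflict.
Steps 6,7: same thread (B). No race.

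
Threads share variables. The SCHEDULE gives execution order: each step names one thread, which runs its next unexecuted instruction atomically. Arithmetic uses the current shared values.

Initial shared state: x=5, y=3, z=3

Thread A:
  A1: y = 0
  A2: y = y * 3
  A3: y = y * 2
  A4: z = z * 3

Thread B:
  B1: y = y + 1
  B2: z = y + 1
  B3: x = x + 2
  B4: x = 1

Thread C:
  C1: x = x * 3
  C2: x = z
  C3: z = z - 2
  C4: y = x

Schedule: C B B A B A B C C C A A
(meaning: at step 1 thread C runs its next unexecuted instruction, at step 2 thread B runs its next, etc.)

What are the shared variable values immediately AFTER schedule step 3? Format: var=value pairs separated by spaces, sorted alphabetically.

Answer: x=15 y=4 z=5

Derivation:
Step 1: thread C executes C1 (x = x * 3). Shared: x=15 y=3 z=3. PCs: A@0 B@0 C@1
Step 2: thread B executes B1 (y = y + 1). Shared: x=15 y=4 z=3. PCs: A@0 B@1 C@1
Step 3: thread B executes B2 (z = y + 1). Shared: x=15 y=4 z=5. PCs: A@0 B@2 C@1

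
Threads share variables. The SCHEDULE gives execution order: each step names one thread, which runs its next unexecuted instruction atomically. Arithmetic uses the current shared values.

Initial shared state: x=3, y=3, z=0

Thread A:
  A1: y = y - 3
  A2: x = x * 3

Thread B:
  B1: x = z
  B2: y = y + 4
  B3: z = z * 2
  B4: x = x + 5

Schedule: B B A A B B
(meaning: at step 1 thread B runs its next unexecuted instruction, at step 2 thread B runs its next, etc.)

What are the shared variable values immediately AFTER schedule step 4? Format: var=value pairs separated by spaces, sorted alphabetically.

Step 1: thread B executes B1 (x = z). Shared: x=0 y=3 z=0. PCs: A@0 B@1
Step 2: thread B executes B2 (y = y + 4). Shared: x=0 y=7 z=0. PCs: A@0 B@2
Step 3: thread A executes A1 (y = y - 3). Shared: x=0 y=4 z=0. PCs: A@1 B@2
Step 4: thread A executes A2 (x = x * 3). Shared: x=0 y=4 z=0. PCs: A@2 B@2

Answer: x=0 y=4 z=0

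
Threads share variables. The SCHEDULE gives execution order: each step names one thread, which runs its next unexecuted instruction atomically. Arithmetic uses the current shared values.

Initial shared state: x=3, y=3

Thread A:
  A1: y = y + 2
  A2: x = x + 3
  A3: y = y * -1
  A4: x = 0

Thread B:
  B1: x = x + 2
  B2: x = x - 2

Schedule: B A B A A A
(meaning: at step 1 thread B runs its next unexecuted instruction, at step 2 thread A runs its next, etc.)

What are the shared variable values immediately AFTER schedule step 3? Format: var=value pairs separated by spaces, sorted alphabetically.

Answer: x=3 y=5

Derivation:
Step 1: thread B executes B1 (x = x + 2). Shared: x=5 y=3. PCs: A@0 B@1
Step 2: thread A executes A1 (y = y + 2). Shared: x=5 y=5. PCs: A@1 B@1
Step 3: thread B executes B2 (x = x - 2). Shared: x=3 y=5. PCs: A@1 B@2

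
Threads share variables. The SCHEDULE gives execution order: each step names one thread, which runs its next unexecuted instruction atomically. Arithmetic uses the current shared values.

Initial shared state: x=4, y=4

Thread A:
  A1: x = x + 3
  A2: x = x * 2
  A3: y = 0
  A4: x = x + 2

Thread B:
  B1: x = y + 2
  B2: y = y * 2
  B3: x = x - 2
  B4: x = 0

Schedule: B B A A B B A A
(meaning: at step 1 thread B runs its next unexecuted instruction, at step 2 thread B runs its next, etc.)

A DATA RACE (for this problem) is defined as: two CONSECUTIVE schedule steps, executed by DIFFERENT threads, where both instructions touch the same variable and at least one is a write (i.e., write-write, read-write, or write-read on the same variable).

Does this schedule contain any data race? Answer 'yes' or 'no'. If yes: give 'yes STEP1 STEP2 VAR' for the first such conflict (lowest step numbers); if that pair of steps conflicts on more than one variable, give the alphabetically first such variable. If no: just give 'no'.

Steps 1,2: same thread (B). No race.
Steps 2,3: B(r=y,w=y) vs A(r=x,w=x). No conflict.
Steps 3,4: same thread (A). No race.
Steps 4,5: A(x = x * 2) vs B(x = x - 2). RACE on x (W-W).
Steps 5,6: same thread (B). No race.
Steps 6,7: B(r=-,w=x) vs A(r=-,w=y). No conflict.
Steps 7,8: same thread (A). No race.
First conflict at steps 4,5.

Answer: yes 4 5 x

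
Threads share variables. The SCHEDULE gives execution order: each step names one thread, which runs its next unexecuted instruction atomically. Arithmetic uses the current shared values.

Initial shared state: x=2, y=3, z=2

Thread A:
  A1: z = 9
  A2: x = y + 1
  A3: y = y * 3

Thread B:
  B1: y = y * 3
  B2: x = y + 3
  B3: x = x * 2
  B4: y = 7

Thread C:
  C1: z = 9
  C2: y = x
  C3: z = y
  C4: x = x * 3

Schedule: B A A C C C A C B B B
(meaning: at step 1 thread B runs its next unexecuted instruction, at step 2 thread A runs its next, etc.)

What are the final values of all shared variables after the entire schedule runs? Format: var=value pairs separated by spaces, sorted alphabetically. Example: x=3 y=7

Step 1: thread B executes B1 (y = y * 3). Shared: x=2 y=9 z=2. PCs: A@0 B@1 C@0
Step 2: thread A executes A1 (z = 9). Shared: x=2 y=9 z=9. PCs: A@1 B@1 C@0
Step 3: thread A executes A2 (x = y + 1). Shared: x=10 y=9 z=9. PCs: A@2 B@1 C@0
Step 4: thread C executes C1 (z = 9). Shared: x=10 y=9 z=9. PCs: A@2 B@1 C@1
Step 5: thread C executes C2 (y = x). Shared: x=10 y=10 z=9. PCs: A@2 B@1 C@2
Step 6: thread C executes C3 (z = y). Shared: x=10 y=10 z=10. PCs: A@2 B@1 C@3
Step 7: thread A executes A3 (y = y * 3). Shared: x=10 y=30 z=10. PCs: A@3 B@1 C@3
Step 8: thread C executes C4 (x = x * 3). Shared: x=30 y=30 z=10. PCs: A@3 B@1 C@4
Step 9: thread B executes B2 (x = y + 3). Shared: x=33 y=30 z=10. PCs: A@3 B@2 C@4
Step 10: thread B executes B3 (x = x * 2). Shared: x=66 y=30 z=10. PCs: A@3 B@3 C@4
Step 11: thread B executes B4 (y = 7). Shared: x=66 y=7 z=10. PCs: A@3 B@4 C@4

Answer: x=66 y=7 z=10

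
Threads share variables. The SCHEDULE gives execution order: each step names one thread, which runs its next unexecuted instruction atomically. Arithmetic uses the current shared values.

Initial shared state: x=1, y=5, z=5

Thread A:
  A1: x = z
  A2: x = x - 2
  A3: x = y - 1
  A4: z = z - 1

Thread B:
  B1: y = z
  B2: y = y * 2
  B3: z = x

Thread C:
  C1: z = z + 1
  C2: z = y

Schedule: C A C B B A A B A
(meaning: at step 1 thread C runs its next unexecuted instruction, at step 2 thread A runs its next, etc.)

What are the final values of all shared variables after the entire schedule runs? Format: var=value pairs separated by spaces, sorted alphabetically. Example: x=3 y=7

Answer: x=9 y=10 z=8

Derivation:
Step 1: thread C executes C1 (z = z + 1). Shared: x=1 y=5 z=6. PCs: A@0 B@0 C@1
Step 2: thread A executes A1 (x = z). Shared: x=6 y=5 z=6. PCs: A@1 B@0 C@1
Step 3: thread C executes C2 (z = y). Shared: x=6 y=5 z=5. PCs: A@1 B@0 C@2
Step 4: thread B executes B1 (y = z). Shared: x=6 y=5 z=5. PCs: A@1 B@1 C@2
Step 5: thread B executes B2 (y = y * 2). Shared: x=6 y=10 z=5. PCs: A@1 B@2 C@2
Step 6: thread A executes A2 (x = x - 2). Shared: x=4 y=10 z=5. PCs: A@2 B@2 C@2
Step 7: thread A executes A3 (x = y - 1). Shared: x=9 y=10 z=5. PCs: A@3 B@2 C@2
Step 8: thread B executes B3 (z = x). Shared: x=9 y=10 z=9. PCs: A@3 B@3 C@2
Step 9: thread A executes A4 (z = z - 1). Shared: x=9 y=10 z=8. PCs: A@4 B@3 C@2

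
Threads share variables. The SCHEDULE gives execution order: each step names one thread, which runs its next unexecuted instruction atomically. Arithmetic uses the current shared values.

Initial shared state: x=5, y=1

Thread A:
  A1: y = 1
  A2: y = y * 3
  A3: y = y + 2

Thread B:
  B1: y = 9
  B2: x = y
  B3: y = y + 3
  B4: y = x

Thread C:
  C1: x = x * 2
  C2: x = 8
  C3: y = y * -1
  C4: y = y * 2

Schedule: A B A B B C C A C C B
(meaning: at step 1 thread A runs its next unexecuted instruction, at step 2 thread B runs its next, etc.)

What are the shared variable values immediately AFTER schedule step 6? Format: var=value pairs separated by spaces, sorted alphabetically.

Answer: x=54 y=30

Derivation:
Step 1: thread A executes A1 (y = 1). Shared: x=5 y=1. PCs: A@1 B@0 C@0
Step 2: thread B executes B1 (y = 9). Shared: x=5 y=9. PCs: A@1 B@1 C@0
Step 3: thread A executes A2 (y = y * 3). Shared: x=5 y=27. PCs: A@2 B@1 C@0
Step 4: thread B executes B2 (x = y). Shared: x=27 y=27. PCs: A@2 B@2 C@0
Step 5: thread B executes B3 (y = y + 3). Shared: x=27 y=30. PCs: A@2 B@3 C@0
Step 6: thread C executes C1 (x = x * 2). Shared: x=54 y=30. PCs: A@2 B@3 C@1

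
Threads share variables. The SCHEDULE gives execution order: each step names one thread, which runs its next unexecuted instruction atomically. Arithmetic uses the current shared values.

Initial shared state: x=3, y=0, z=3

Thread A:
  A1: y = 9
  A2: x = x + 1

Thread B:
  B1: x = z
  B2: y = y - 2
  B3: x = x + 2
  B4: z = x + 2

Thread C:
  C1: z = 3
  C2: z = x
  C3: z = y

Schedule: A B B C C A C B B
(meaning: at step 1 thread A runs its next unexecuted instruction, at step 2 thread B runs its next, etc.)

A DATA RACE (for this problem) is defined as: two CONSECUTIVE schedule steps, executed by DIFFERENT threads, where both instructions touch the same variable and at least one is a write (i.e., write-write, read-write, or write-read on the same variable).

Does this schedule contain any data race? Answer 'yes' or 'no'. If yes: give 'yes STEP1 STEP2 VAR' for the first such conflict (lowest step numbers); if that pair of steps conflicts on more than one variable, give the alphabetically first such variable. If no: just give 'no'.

Answer: yes 5 6 x

Derivation:
Steps 1,2: A(r=-,w=y) vs B(r=z,w=x). No conflict.
Steps 2,3: same thread (B). No race.
Steps 3,4: B(r=y,w=y) vs C(r=-,w=z). No conflict.
Steps 4,5: same thread (C). No race.
Steps 5,6: C(z = x) vs A(x = x + 1). RACE on x (R-W).
Steps 6,7: A(r=x,w=x) vs C(r=y,w=z). No conflict.
Steps 7,8: C(r=y,w=z) vs B(r=x,w=x). No conflict.
Steps 8,9: same thread (B). No race.
First conflict at steps 5,6.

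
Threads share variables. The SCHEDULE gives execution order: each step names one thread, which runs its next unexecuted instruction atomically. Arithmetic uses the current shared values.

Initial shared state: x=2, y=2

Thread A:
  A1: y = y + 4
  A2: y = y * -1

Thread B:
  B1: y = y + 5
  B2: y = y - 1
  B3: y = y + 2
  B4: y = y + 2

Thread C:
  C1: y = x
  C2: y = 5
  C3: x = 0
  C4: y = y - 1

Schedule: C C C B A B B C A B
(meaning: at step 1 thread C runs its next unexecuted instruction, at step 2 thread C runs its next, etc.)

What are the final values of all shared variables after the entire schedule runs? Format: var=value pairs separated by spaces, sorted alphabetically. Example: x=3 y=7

Answer: x=0 y=-12

Derivation:
Step 1: thread C executes C1 (y = x). Shared: x=2 y=2. PCs: A@0 B@0 C@1
Step 2: thread C executes C2 (y = 5). Shared: x=2 y=5. PCs: A@0 B@0 C@2
Step 3: thread C executes C3 (x = 0). Shared: x=0 y=5. PCs: A@0 B@0 C@3
Step 4: thread B executes B1 (y = y + 5). Shared: x=0 y=10. PCs: A@0 B@1 C@3
Step 5: thread A executes A1 (y = y + 4). Shared: x=0 y=14. PCs: A@1 B@1 C@3
Step 6: thread B executes B2 (y = y - 1). Shared: x=0 y=13. PCs: A@1 B@2 C@3
Step 7: thread B executes B3 (y = y + 2). Shared: x=0 y=15. PCs: A@1 B@3 C@3
Step 8: thread C executes C4 (y = y - 1). Shared: x=0 y=14. PCs: A@1 B@3 C@4
Step 9: thread A executes A2 (y = y * -1). Shared: x=0 y=-14. PCs: A@2 B@3 C@4
Step 10: thread B executes B4 (y = y + 2). Shared: x=0 y=-12. PCs: A@2 B@4 C@4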